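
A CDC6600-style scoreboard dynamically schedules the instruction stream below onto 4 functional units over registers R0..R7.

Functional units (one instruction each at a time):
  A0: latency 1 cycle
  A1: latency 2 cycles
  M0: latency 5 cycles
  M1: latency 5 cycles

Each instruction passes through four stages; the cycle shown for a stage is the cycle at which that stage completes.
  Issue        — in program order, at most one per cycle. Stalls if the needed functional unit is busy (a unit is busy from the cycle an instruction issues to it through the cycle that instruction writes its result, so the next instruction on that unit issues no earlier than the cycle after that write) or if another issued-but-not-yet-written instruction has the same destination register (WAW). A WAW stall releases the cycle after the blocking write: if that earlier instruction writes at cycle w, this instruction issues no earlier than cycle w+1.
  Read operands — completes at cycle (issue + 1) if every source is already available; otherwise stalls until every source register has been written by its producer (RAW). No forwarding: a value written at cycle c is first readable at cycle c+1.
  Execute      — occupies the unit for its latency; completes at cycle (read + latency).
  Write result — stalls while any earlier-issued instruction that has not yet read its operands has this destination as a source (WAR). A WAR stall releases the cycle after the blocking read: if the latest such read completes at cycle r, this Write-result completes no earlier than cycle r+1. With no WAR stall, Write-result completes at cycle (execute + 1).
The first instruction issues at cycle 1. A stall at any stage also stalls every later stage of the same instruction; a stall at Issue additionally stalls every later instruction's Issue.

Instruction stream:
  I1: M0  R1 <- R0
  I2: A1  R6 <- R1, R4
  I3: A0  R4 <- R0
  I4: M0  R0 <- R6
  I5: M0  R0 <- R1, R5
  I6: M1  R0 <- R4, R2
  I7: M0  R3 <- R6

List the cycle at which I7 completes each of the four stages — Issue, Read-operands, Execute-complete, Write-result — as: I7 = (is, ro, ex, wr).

cycle 1: I1→M0
cycle 2: I1 RO · I2→A1
cycle 3: I3→A0
cycle 4: I3 RO
cycle 5: I3 EX
cycle 7: I1 EX
cycle 8: I1 WR R1
cycle 9: I2 RO · I4→M0
cycle 10: I3 WR R4
cycle 11: I2 EX
cycle 12: I2 WR R6
cycle 13: I4 RO
cycle 18: I4 EX
cycle 19: I4 WR R0
cycle 20: I5→M0
cycle 21: I5 RO
cycle 26: I5 EX
cycle 27: I5 WR R0
cycle 28: I6→M1
cycle 29: I6 RO · I7→M0
cycle 30: I7 RO
cycle 34: I6 EX
cycle 35: I6 WR R0 · I7 EX
cycle 36: I7 WR R3

I7 = (29, 30, 35, 36)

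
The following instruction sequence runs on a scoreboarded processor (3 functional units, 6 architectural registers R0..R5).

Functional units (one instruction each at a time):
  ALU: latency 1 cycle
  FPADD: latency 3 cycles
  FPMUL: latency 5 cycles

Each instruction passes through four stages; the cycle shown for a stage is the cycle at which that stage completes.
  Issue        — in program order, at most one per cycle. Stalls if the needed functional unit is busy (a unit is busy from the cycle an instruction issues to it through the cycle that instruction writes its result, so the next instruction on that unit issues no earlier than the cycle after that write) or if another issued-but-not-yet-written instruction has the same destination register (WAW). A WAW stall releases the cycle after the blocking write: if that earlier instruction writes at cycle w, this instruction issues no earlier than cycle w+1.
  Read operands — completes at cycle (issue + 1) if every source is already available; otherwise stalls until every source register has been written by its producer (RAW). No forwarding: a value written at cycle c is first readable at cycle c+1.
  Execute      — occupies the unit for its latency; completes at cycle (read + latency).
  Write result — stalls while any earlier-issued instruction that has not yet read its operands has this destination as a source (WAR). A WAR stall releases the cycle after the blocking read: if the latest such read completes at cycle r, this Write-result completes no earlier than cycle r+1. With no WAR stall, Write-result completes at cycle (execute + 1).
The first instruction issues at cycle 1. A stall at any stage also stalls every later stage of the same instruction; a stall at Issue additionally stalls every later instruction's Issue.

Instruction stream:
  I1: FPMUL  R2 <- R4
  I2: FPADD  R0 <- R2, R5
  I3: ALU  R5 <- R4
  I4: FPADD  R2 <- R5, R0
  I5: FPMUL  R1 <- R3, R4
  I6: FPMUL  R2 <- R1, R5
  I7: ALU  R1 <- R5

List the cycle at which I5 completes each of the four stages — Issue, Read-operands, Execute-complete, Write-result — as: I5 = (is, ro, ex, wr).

cycle 1: I1 issues→FPMUL
cycle 2: I1 reads · I2 issues→FPADD
cycle 3: I3 issues→ALU
cycle 4: I3 reads
cycle 5: I3 exec-done
cycle 7: I1 exec-done
cycle 8: I1 writes R2
cycle 9: I2 reads
cycle 10: I3 writes R5
cycle 12: I2 exec-done
cycle 13: I2 writes R0
cycle 14: I4 issues→FPADD
cycle 15: I4 reads · I5 issues→FPMUL
cycle 16: I5 reads
cycle 18: I4 exec-done
cycle 19: I4 writes R2
cycle 21: I5 exec-done
cycle 22: I5 writes R1
cycle 23: I6 issues→FPMUL
cycle 24: I6 reads · I7 issues→ALU
cycle 25: I7 reads
cycle 26: I7 exec-done
cycle 27: I7 writes R1
cycle 29: I6 exec-done
cycle 30: I6 writes R2

I5 = (15, 16, 21, 22)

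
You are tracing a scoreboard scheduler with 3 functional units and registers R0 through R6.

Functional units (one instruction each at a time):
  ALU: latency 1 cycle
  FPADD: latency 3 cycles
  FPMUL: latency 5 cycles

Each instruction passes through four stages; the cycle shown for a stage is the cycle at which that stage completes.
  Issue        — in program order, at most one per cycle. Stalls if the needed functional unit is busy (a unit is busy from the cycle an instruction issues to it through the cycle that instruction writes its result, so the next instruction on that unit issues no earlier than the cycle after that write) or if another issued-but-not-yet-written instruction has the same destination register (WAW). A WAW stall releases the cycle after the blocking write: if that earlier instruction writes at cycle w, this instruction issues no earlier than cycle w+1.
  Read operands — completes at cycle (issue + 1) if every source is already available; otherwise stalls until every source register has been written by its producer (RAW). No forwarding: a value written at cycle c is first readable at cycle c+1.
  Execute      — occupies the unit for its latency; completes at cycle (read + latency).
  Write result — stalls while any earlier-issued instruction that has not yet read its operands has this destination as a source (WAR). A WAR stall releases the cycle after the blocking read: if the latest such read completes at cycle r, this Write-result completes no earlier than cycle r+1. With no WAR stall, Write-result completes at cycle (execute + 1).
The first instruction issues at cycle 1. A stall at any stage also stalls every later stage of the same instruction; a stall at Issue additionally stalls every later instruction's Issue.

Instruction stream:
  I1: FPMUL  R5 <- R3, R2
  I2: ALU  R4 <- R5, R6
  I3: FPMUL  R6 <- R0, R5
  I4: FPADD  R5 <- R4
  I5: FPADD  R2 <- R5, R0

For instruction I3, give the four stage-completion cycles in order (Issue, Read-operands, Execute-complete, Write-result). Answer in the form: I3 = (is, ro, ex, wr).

I3 = (9, 10, 15, 16)

cycle 1: I1 dispatched to FPMUL
cycle 2: I1 operands ready | I2 dispatched to ALU
cycle 7: I1 complete
cycle 8: R5←I1
cycle 9: I2 operands ready | I3 dispatched to FPMUL
cycle 10: I2 complete | I3 operands ready | I4 dispatched to FPADD
cycle 11: R4←I2
cycle 12: I4 operands ready
cycle 15: I3 complete | I4 complete
cycle 16: R6←I3 | R5←I4
cycle 17: I5 dispatched to FPADD
cycle 18: I5 operands ready
cycle 21: I5 complete
cycle 22: R2←I5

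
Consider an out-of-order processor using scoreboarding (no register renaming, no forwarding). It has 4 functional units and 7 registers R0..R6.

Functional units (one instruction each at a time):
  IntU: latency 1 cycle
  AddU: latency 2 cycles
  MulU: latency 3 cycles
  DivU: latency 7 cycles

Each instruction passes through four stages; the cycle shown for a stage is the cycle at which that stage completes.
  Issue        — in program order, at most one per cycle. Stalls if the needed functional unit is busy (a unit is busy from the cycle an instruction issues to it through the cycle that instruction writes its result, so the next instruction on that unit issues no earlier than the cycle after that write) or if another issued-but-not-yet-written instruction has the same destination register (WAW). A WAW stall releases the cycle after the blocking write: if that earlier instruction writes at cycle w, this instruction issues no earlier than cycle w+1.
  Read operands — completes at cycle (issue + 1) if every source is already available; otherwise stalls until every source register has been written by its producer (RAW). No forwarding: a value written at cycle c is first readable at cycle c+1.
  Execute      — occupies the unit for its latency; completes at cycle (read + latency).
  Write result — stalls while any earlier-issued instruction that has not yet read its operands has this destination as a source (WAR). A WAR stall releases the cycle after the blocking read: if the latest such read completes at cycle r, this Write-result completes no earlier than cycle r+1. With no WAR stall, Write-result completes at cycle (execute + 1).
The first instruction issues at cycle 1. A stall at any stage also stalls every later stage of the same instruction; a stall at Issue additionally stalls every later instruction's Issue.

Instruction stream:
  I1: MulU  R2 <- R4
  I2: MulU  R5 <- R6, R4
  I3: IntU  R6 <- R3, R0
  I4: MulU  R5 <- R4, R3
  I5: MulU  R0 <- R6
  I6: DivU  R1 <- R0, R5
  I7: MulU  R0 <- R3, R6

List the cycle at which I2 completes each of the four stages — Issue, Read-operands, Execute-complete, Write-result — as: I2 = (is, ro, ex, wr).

I1  is:1  ro:2  ex:5  wr:6
I2  is:7  ro:8  ex:11  wr:12  — struct: MulU busy until I1 writes@6
I3  is:8  ro:9  ex:10  wr:11
I4  is:13  ro:14  ex:17  wr:18  — struct: MulU busy until I2 writes@12
I5  is:19  ro:20  ex:23  wr:24  — struct: MulU busy until I4 writes@18
I6  is:20  ro:25  ex:32  wr:33  — RAW R0: wait I5 write@24
I7  is:25  ro:26  ex:29  wr:30  — struct: MulU busy until I5 writes@24

I2 = (7, 8, 11, 12)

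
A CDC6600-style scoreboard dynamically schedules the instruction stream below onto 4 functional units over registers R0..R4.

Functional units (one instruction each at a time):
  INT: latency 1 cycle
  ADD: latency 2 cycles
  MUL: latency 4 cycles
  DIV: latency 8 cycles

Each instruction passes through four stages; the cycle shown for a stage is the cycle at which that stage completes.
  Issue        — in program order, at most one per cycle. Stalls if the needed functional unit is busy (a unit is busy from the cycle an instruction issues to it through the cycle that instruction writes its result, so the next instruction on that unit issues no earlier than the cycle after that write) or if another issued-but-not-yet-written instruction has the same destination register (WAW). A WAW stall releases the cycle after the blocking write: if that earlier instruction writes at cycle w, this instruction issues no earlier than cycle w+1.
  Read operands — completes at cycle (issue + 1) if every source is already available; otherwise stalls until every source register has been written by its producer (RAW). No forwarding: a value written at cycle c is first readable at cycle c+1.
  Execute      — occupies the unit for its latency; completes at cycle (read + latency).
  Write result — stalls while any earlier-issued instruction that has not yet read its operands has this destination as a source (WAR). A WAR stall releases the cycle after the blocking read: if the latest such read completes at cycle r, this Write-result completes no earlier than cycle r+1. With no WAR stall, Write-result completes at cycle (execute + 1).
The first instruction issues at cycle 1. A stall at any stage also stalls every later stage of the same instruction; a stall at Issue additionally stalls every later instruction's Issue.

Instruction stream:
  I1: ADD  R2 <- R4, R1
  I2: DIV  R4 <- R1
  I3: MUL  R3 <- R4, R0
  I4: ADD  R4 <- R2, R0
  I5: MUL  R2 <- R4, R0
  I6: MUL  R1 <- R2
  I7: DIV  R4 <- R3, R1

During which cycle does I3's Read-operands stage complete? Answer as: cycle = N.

I1: IS=1 RO=2 EX=4 WR=5
I2: IS=2 RO=3 EX=11 WR=12
I3: IS=3 RO=13 EX=17 WR=18  [RAW R4: wait I2 write@12]
I4: IS=13 RO=14 EX=16 WR=17  [WAW R4: wait I2 write@12]
I5: IS=19 RO=20 EX=24 WR=25  [struct: MUL busy until I3 writes@18]
I6: IS=26 RO=27 EX=31 WR=32  [struct: MUL busy until I5 writes@25]
I7: IS=27 RO=33 EX=41 WR=42  [RAW R1: wait I6 write@32]

cycle = 13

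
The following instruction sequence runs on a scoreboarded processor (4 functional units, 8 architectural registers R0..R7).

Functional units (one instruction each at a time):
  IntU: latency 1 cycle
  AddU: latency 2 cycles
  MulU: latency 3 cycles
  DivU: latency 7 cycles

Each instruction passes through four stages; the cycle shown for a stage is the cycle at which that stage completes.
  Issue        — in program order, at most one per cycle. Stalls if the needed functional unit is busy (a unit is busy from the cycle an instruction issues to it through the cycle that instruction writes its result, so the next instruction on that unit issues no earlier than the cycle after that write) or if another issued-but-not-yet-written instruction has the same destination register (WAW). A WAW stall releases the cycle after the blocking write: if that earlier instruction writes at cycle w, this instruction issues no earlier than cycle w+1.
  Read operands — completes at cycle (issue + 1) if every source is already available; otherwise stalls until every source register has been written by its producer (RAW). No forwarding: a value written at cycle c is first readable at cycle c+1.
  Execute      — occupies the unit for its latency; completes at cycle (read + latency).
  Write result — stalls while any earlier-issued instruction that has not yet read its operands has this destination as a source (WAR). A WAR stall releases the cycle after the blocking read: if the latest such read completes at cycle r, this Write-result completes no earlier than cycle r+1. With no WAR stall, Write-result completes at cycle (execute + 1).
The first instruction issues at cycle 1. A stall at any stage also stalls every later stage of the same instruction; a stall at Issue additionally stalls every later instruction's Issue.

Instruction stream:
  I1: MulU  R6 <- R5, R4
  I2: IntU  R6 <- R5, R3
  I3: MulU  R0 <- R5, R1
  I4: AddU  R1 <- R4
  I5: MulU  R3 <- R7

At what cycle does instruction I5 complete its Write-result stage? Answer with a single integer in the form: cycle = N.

  I1 | 1 | 2 | 5 | 6
  I2 | 7 | 8 | 9 | 10   WAW R6: wait I1 write@6
  I3 | 8 | 9 | 12 | 13
  I4 | 9 | 10 | 12 | 13
  I5 | 14 | 15 | 18 | 19   struct: MulU busy until I3 writes@13

cycle = 19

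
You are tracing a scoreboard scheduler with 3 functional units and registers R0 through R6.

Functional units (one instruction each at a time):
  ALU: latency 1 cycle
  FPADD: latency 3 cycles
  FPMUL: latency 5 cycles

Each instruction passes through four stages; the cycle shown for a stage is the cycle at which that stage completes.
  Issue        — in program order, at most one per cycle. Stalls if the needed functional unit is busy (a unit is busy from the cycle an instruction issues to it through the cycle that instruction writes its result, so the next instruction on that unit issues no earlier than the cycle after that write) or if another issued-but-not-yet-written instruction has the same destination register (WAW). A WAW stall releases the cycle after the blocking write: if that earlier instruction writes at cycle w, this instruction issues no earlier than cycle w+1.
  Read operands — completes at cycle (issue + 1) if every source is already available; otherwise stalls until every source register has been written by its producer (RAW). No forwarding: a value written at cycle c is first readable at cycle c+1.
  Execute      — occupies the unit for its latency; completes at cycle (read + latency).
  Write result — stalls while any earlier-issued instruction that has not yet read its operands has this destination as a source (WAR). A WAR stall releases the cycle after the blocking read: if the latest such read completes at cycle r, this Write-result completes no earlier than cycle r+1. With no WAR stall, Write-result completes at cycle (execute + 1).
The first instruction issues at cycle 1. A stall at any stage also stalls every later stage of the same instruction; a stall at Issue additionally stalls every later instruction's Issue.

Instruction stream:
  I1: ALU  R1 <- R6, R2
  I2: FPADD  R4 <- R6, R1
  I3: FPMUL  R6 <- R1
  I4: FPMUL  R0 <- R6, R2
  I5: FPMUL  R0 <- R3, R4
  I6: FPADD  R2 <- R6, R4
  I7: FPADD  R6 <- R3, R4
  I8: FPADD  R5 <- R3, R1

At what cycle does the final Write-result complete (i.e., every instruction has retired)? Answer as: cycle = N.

c1: I1 dispatched to ALU
c2: I1 operands ready; I2 dispatched to FPADD
c3: I1 complete; I3 dispatched to FPMUL
c4: R1←I1
c5: I2 operands ready; I3 operands ready
c8: I2 complete
c9: R4←I2
c10: I3 complete
c11: R6←I3
c12: I4 dispatched to FPMUL
c13: I4 operands ready
c18: I4 complete
c19: R0←I4
c20: I5 dispatched to FPMUL
c21: I5 operands ready; I6 dispatched to FPADD
c22: I6 operands ready
c25: I6 complete
c26: I5 complete; R2←I6
c27: R0←I5; I7 dispatched to FPADD
c28: I7 operands ready
c31: I7 complete
c32: R6←I7
c33: I8 dispatched to FPADD
c34: I8 operands ready
c37: I8 complete
c38: R5←I8

cycle = 38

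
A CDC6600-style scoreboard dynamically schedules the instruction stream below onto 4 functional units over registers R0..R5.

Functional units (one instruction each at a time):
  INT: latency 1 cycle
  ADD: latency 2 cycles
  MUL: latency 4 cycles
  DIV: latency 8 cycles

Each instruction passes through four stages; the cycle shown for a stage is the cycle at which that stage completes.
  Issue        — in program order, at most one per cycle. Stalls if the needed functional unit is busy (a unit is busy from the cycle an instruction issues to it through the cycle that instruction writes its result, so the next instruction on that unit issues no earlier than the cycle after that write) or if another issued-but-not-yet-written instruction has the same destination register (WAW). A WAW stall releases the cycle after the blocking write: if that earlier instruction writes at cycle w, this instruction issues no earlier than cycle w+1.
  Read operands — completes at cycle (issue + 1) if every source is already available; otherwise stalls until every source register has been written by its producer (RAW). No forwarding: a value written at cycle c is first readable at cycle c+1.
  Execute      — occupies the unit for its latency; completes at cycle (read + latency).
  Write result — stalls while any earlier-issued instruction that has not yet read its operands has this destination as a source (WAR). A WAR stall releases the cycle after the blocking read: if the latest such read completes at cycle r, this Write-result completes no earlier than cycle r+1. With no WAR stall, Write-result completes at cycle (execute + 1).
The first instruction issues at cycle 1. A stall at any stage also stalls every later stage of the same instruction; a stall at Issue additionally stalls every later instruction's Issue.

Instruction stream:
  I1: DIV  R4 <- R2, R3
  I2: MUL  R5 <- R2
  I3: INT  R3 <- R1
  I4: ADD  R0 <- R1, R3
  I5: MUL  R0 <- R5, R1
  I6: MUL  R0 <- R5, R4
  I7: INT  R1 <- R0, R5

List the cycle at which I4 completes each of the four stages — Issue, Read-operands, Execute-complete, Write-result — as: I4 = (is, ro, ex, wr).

cycle 1: I1→DIV
cycle 2: I1 RO, I2→MUL
cycle 3: I2 RO, I3→INT
cycle 4: I3 RO, I4→ADD
cycle 5: I3 EX
cycle 6: I3 WR R3
cycle 7: I2 EX, I4 RO
cycle 8: I2 WR R5
cycle 9: I4 EX
cycle 10: I1 EX, I4 WR R0
cycle 11: I1 WR R4, I5→MUL
cycle 12: I5 RO
cycle 16: I5 EX
cycle 17: I5 WR R0
cycle 18: I6→MUL
cycle 19: I6 RO, I7→INT
cycle 23: I6 EX
cycle 24: I6 WR R0
cycle 25: I7 RO
cycle 26: I7 EX
cycle 27: I7 WR R1

I4 = (4, 7, 9, 10)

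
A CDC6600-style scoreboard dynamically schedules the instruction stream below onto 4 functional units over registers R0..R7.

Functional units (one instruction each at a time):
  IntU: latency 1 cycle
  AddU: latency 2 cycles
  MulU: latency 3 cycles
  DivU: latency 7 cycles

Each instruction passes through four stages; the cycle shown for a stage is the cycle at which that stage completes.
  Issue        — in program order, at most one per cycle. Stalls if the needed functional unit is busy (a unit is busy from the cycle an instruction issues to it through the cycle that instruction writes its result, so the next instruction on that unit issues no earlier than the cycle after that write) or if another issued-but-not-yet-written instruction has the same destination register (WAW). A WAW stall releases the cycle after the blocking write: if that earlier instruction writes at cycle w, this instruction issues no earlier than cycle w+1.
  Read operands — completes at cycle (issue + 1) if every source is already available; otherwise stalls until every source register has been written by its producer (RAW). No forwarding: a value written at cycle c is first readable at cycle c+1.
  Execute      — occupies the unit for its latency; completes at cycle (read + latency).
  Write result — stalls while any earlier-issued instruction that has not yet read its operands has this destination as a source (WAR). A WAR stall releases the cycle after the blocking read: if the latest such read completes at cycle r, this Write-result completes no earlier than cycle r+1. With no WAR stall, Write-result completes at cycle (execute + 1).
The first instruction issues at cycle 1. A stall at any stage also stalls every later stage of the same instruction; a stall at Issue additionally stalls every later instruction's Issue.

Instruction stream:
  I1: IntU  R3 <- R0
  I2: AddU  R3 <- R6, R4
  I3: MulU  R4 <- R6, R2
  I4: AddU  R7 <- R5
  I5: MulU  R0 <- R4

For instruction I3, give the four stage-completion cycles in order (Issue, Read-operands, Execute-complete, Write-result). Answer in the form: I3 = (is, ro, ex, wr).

t=1  I1 issues→IntU
t=2  I1 reads
t=3  I1 exec-done
t=4  I1 writes R3
t=5  I2 issues→AddU
t=6  I2 reads · I3 issues→MulU
t=7  I3 reads
t=8  I2 exec-done
t=9  I2 writes R3
t=10  I3 exec-done · I4 issues→AddU
t=11  I3 writes R4 · I4 reads
t=12  I5 issues→MulU
t=13  I4 exec-done · I5 reads
t=14  I4 writes R7
t=16  I5 exec-done
t=17  I5 writes R0

I3 = (6, 7, 10, 11)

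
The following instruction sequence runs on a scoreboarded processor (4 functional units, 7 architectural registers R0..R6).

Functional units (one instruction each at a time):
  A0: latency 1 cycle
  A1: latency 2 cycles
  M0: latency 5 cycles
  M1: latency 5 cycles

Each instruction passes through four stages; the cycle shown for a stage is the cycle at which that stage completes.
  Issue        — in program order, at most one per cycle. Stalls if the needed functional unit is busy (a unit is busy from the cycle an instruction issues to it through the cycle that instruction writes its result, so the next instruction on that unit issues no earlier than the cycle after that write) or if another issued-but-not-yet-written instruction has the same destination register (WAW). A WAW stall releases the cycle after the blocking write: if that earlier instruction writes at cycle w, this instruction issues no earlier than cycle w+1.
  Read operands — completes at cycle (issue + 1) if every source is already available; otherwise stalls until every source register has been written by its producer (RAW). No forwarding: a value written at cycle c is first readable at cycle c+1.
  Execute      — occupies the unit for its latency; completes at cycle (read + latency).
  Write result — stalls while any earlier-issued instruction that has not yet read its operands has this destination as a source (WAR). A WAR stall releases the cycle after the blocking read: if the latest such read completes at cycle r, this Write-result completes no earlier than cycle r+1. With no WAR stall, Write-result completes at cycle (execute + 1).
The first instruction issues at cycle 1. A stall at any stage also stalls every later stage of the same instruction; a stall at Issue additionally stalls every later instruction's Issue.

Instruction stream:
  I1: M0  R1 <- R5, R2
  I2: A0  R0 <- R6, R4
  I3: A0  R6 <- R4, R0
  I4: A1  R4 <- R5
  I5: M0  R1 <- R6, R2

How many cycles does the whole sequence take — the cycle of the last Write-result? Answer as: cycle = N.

cycle = 16

I1: IS=1 RO=2 EX=7 WR=8
I2: IS=2 RO=3 EX=4 WR=5
I3: IS=6 RO=7 EX=8 WR=9  [struct: A0 busy until I2 writes@5]
I4: IS=7 RO=8 EX=10 WR=11
I5: IS=9 RO=10 EX=15 WR=16  [struct: M0 busy until I1 writes@8]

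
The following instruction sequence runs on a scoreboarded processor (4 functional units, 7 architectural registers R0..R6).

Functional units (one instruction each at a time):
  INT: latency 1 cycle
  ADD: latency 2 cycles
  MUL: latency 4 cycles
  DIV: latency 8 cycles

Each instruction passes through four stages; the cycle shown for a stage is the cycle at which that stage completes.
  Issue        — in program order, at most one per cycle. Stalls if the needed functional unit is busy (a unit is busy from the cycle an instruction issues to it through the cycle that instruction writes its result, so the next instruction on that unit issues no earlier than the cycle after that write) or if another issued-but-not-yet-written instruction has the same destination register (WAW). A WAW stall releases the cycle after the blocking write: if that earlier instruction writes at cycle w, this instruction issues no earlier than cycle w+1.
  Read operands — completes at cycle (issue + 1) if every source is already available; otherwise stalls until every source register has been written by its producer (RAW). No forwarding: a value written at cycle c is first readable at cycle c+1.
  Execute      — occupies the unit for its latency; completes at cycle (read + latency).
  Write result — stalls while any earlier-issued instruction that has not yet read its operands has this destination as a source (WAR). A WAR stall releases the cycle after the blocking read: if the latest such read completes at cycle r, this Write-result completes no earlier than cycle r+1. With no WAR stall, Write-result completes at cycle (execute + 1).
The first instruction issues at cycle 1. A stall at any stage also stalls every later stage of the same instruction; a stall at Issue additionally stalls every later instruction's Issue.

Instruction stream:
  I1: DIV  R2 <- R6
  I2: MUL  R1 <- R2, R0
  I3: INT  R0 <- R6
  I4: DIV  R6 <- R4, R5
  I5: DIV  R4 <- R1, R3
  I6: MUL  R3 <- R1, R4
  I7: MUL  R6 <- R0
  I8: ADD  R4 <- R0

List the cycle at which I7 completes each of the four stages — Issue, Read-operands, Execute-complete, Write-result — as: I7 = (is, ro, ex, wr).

I7 = (40, 41, 45, 46)

I1: IS=1 RO=2 EX=10 WR=11
I2: IS=2 RO=12 EX=16 WR=17  [RAW R2: wait I1 write@11]
I3: IS=3 RO=4 EX=5 WR=13  [WAR R0: wait I2 read@12]
I4: IS=12 RO=13 EX=21 WR=22  [struct: DIV busy until I1 writes@11]
I5: IS=23 RO=24 EX=32 WR=33  [struct: DIV busy until I4 writes@22]
I6: IS=24 RO=34 EX=38 WR=39  [RAW R4: wait I5 write@33]
I7: IS=40 RO=41 EX=45 WR=46  [struct: MUL busy until I6 writes@39]
I8: IS=41 RO=42 EX=44 WR=45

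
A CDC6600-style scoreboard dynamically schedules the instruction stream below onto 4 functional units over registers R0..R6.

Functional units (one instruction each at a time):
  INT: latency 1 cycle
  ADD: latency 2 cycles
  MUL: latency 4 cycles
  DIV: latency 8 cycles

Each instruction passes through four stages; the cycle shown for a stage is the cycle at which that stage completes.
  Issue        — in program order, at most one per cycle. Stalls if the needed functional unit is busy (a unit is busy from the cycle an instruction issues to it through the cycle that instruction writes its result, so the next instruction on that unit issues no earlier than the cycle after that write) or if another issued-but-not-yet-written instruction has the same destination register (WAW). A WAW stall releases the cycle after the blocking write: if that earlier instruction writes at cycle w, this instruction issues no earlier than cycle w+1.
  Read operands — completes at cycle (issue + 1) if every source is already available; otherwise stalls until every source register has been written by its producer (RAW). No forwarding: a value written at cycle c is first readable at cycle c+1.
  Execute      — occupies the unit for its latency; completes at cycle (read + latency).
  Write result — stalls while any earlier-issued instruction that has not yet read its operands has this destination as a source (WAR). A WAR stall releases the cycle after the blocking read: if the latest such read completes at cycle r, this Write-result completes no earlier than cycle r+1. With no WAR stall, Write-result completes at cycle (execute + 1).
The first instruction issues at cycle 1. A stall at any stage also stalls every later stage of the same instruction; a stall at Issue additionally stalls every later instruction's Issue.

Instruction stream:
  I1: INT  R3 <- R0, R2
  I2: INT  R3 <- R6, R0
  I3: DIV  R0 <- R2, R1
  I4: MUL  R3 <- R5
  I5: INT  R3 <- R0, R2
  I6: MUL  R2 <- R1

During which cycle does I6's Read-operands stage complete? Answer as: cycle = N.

[1] I1 issues→INT
[2] I1 reads
[3] I1 exec-done
[4] I1 writes R3
[5] I2 issues→INT
[6] I2 reads; I3 issues→DIV
[7] I2 exec-done; I3 reads
[8] I2 writes R3
[9] I4 issues→MUL
[10] I4 reads
[14] I4 exec-done
[15] I3 exec-done; I4 writes R3
[16] I3 writes R0; I5 issues→INT
[17] I5 reads; I6 issues→MUL
[18] I5 exec-done; I6 reads
[19] I5 writes R3
[22] I6 exec-done
[23] I6 writes R2

cycle = 18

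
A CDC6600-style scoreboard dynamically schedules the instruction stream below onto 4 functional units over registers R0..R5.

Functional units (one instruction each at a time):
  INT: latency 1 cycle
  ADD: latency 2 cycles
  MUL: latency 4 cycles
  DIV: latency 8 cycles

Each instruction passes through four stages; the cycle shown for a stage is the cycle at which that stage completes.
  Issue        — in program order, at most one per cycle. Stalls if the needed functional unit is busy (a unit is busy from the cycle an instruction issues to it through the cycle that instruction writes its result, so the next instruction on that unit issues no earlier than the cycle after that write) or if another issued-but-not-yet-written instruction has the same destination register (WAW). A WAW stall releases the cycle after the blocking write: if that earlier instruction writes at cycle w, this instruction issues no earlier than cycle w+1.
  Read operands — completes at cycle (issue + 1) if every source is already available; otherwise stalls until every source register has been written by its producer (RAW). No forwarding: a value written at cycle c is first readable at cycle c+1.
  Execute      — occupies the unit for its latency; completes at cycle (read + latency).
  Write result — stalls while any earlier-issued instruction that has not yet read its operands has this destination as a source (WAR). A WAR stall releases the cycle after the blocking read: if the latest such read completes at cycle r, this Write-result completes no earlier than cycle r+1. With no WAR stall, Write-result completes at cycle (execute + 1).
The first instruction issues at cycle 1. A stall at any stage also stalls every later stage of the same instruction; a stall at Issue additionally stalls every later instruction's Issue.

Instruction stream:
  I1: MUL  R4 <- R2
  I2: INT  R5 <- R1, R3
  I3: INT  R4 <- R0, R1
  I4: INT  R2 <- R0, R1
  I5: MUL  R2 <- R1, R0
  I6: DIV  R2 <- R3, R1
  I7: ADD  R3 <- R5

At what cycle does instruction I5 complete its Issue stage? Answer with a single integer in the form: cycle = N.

cycle = 16

cycle 1: I1→MUL
cycle 2: I1 RO, I2→INT
cycle 3: I2 RO
cycle 4: I2 EX
cycle 5: I2 WR R5
cycle 6: I1 EX
cycle 7: I1 WR R4
cycle 8: I3→INT
cycle 9: I3 RO
cycle 10: I3 EX
cycle 11: I3 WR R4
cycle 12: I4→INT
cycle 13: I4 RO
cycle 14: I4 EX
cycle 15: I4 WR R2
cycle 16: I5→MUL
cycle 17: I5 RO
cycle 21: I5 EX
cycle 22: I5 WR R2
cycle 23: I6→DIV
cycle 24: I6 RO, I7→ADD
cycle 25: I7 RO
cycle 27: I7 EX
cycle 28: I7 WR R3
cycle 32: I6 EX
cycle 33: I6 WR R2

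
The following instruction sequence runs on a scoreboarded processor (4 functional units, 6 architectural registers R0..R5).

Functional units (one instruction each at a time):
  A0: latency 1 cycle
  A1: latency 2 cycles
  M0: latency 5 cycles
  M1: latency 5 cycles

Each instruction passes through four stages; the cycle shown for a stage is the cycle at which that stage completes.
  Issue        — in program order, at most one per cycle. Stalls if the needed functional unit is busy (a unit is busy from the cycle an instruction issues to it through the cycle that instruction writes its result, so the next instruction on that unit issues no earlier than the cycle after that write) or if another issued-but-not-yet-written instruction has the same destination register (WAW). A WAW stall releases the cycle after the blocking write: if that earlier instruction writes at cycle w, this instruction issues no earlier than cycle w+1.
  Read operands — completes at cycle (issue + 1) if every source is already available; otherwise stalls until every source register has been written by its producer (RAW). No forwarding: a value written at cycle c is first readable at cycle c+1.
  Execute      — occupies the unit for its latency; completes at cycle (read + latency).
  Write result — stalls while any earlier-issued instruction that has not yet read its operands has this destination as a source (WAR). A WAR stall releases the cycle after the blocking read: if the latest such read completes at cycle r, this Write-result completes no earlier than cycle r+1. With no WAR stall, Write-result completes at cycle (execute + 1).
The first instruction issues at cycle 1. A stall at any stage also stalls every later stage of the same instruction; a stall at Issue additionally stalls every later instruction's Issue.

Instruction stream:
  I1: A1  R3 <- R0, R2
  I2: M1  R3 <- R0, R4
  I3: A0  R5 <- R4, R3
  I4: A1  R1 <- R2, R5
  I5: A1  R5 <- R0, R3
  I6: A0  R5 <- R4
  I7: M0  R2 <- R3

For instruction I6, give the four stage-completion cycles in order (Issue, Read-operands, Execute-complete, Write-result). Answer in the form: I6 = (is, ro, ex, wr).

cycle 1: I1 issues→A1
cycle 2: I1 reads
cycle 4: I1 exec-done
cycle 5: I1 writes R3
cycle 6: I2 issues→M1
cycle 7: I2 reads | I3 issues→A0
cycle 8: I4 issues→A1
cycle 12: I2 exec-done
cycle 13: I2 writes R3
cycle 14: I3 reads
cycle 15: I3 exec-done
cycle 16: I3 writes R5
cycle 17: I4 reads
cycle 19: I4 exec-done
cycle 20: I4 writes R1
cycle 21: I5 issues→A1
cycle 22: I5 reads
cycle 24: I5 exec-done
cycle 25: I5 writes R5
cycle 26: I6 issues→A0
cycle 27: I6 reads | I7 issues→M0
cycle 28: I6 exec-done | I7 reads
cycle 29: I6 writes R5
cycle 33: I7 exec-done
cycle 34: I7 writes R2

I6 = (26, 27, 28, 29)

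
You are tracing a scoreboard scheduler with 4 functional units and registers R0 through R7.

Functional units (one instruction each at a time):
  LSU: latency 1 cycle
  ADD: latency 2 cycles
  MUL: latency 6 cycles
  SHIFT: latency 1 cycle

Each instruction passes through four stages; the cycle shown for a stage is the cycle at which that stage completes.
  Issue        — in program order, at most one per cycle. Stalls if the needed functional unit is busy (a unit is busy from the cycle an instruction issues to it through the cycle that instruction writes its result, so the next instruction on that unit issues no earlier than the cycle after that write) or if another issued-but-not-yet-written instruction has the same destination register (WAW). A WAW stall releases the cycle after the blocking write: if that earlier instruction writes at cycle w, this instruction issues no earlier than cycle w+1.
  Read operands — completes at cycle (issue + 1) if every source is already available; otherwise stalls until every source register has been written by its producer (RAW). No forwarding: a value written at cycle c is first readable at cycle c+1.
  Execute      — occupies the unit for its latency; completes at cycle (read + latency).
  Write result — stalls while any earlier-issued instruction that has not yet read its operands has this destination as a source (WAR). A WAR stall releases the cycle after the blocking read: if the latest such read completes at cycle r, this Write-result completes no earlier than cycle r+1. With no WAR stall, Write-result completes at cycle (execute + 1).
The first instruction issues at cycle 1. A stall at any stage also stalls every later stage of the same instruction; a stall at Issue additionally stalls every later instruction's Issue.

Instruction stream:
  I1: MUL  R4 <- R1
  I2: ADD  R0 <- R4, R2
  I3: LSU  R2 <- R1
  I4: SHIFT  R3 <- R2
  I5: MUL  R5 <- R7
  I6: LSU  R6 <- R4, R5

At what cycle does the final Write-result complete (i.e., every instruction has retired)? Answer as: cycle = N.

cycle = 21

[1] I1 issues→MUL
[2] I1 reads, I2 issues→ADD
[3] I3 issues→LSU
[4] I3 reads, I4 issues→SHIFT
[5] I3 exec-done
[8] I1 exec-done
[9] I1 writes R4
[10] I2 reads, I5 issues→MUL
[11] I3 writes R2, I5 reads
[12] I2 exec-done, I4 reads, I6 issues→LSU
[13] I2 writes R0, I4 exec-done
[14] I4 writes R3
[17] I5 exec-done
[18] I5 writes R5
[19] I6 reads
[20] I6 exec-done
[21] I6 writes R6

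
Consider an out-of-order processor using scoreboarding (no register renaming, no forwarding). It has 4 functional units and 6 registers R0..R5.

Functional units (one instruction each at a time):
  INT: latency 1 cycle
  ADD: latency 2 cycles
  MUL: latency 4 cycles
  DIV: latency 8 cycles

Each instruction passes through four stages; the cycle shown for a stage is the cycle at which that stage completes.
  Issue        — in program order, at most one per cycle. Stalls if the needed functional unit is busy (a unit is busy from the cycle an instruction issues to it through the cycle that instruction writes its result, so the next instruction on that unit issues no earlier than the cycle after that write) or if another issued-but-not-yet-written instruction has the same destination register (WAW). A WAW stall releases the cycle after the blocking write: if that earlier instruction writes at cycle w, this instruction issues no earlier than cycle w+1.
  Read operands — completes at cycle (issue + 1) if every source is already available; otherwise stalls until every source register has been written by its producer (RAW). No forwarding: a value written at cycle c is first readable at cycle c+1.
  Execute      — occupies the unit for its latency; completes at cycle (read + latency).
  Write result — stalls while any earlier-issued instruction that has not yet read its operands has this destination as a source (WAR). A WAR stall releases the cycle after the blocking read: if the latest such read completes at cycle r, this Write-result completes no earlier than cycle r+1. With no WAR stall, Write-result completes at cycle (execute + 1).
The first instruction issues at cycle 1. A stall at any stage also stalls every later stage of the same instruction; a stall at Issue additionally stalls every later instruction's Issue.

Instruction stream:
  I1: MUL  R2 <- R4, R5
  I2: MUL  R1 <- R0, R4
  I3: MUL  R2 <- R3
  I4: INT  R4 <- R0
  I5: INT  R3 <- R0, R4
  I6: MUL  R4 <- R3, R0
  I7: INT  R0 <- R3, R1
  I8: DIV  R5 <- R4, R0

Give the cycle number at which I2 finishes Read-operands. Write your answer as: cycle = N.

cycle = 9

[I1] 1/2/6/7
[I2] 8/9/13/14  (struct: MUL busy until I1 writes@7)
[I3] 15/16/20/21  (struct: MUL busy until I2 writes@14)
[I4] 16/17/18/19
[I5] 20/21/22/23  (struct: INT busy until I4 writes@19)
[I6] 22/24/28/29  (struct: MUL busy until I3 writes@21; RAW R3: wait I5 write@23)
[I7] 24/25/26/27  (struct: INT busy until I5 writes@23)
[I8] 25/30/38/39  (RAW R4: wait I6 write@29)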